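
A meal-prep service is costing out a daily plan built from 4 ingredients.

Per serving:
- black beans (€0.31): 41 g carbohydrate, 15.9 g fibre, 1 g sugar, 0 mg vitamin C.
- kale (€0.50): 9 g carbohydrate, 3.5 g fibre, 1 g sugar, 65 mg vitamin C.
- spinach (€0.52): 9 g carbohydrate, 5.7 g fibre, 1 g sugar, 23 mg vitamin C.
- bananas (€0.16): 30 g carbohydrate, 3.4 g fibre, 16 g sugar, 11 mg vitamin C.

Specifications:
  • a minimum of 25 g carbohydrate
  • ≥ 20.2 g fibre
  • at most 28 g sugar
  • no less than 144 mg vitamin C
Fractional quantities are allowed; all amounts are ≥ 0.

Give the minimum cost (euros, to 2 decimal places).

€1.35

Treat it as an LP. Let x1 = servings of black beans, x2 = servings of kale, x3 = servings of spinach, x4 = servings of bananas.
Minimise 0.31x1 + 0.5x2 + 0.52x3 + 0.16x4 s.t.:
  41x1 + 9x2 + 9x3 + 30x4 ≥ 25   (carbohydrate)
  15.9x1 + 3.5x2 + 5.7x3 + 3.4x4 ≥ 20.2   (fibre)
  1x1 + 1x2 + 1x3 + 16x4 ≤ 28   (sugar)
  65x2 + 23x3 + 11x4 ≥ 144   (vitamin C)
  x1, x2, x3, x4 ≥ 0.
The cheapest feasible vertex uses only black beans, kale; spinach, bananas are not used. Binding constraints: fibre and vitamin C.
Optimal quantities: black beans = 0.7828 servings, kale = 2.215 servings.
Hence cost = 0.31·0.7828 + 0.5·2.215 = €1.3502.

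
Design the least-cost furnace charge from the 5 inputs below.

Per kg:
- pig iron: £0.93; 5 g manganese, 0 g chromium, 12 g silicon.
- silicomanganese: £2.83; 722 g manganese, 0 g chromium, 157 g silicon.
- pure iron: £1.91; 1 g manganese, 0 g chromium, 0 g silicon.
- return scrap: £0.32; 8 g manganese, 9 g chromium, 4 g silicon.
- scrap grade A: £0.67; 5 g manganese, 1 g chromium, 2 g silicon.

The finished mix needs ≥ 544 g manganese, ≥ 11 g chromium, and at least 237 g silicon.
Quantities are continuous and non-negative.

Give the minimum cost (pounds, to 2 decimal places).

Set it up as a linear program. Let x1 = kg of pig iron, x2 = kg of silicomanganese, x3 = kg of pure iron, x4 = kg of return scrap, x5 = kg of scrap grade A.
Minimise 0.93x1 + 2.83x2 + 1.91x3 + 0.32x4 + 0.67x5 with:
  5x1 + 722x2 + 1x3 + 8x4 + 5x5 ≥ 544   (manganese)
  9x4 + 1x5 ≥ 11   (chromium)
  12x1 + 157x2 + 4x4 + 2x5 ≥ 237   (silicon)
  x1, x2, x3, x4, x5 ≥ 0.
The minimum-cost mix takes nothing from pig iron, pure iron, scrap grade A — only silicomanganese, return scrap. There the chromium and silicon constraints are tight.
Solving gives x2 = 1.47841, x4 = 1.22222.
Objective = 2.83·1.47841 + 0.32·1.22222 = 4.57501.

£4.58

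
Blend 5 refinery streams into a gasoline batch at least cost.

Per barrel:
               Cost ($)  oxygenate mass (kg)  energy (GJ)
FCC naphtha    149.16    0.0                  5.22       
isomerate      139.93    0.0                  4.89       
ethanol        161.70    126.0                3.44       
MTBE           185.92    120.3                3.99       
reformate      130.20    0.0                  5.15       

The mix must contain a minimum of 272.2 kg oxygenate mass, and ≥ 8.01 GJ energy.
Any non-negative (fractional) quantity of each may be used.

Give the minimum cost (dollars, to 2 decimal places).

$363.95

This is a linear program. Let x1 = barrels of FCC naphtha, x2 = barrels of isomerate, x3 = barrels of ethanol, x4 = barrels of MTBE, x5 = barrels of reformate.
Minimise 149.16x1 + 139.93x2 + 161.7x3 + 185.92x4 + 130.2x5 s.t.:
  126x3 + 120.3x4 ≥ 272.2   (oxygenate mass)
  5.22x1 + 4.89x2 + 3.44x3 + 3.99x4 + 5.15x5 ≥ 8.01   (energy)
  x1, x2, x3, x4, x5 ≥ 0.
The cheapest feasible vertex uses only ethanol, reformate; FCC naphtha, isomerate, MTBE are not used. Binding constraints: oxygenate mass and energy.
That vertex is x3 = 2.1603, x5 = 0.11233.
Hence cost = 161.7·2.1603 + 130.2·0.11233 = $363.9459.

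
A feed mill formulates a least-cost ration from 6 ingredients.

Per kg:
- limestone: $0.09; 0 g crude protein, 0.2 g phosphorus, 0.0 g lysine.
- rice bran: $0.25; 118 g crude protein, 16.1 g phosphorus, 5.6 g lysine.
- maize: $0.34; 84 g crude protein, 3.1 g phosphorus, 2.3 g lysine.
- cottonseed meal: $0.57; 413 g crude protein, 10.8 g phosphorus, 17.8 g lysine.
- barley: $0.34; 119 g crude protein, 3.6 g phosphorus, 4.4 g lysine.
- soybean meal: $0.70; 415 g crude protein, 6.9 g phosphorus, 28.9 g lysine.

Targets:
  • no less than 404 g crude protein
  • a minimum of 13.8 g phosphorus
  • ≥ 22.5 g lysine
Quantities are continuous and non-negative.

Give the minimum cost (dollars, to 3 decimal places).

Let x1 = kg of limestone, x2 = kg of rice bran, x3 = kg of maize, x4 = kg of cottonseed meal, x5 = kg of barley, x6 = kg of soybean meal.
min 0.09x1 + 0.25x2 + 0.34x3 + 0.57x4 + 0.34x5 + 0.7x6 subject to:
  118x2 + 84x3 + 413x4 + 119x5 + 415x6 ≥ 404   (crude protein)
  0.2x1 + 16.1x2 + 3.1x3 + 10.8x4 + 3.6x5 + 6.9x6 ≥ 13.8   (phosphorus)
  5.6x2 + 2.3x3 + 17.8x4 + 4.4x5 + 28.9x6 ≥ 22.5   (lysine)
  x1, x2, x3, x4, x5, x6 ≥ 0.
The cheapest feasible vertex uses only rice bran, cottonseed meal, soybean meal; limestone, maize, barley are not used. There the crude protein, phosphorus, lysine constraints are tight.
So rice bran = 0.38345 kg, cottonseed meal = 0.42245 kg, soybean meal = 0.44405 kg.
Total cost: 0.25·0.38345 + 0.57·0.42245 + 0.7·0.44405 = 0.64749.

$0.647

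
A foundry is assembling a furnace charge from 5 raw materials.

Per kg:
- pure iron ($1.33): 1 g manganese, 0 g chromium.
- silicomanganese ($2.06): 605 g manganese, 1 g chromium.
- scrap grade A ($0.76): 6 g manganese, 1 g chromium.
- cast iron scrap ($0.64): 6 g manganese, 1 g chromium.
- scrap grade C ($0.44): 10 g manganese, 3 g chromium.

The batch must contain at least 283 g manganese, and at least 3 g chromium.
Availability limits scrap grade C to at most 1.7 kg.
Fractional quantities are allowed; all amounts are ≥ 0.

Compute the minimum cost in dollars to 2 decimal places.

$1.31

Treat it as an LP. Let x1 = kg of pure iron, x2 = kg of silicomanganese, x3 = kg of scrap grade A, x4 = kg of cast iron scrap, x5 = kg of scrap grade C.
Minimise 1.33x1 + 2.06x2 + 0.76x3 + 0.64x4 + 0.44x5 with:
  1x1 + 605x2 + 6x3 + 6x4 + 10x5 ≥ 283   (manganese)
  1x2 + 1x3 + 1x4 + 3x5 ≥ 3   (chromium)
  x5 ≤ 1.7
  x1, x2, x3, x4, x5 ≥ 0.
At the optimum only silicomanganese, scrap grade C are positive (pure iron, scrap grade A, cast iron scrap = 0). There the manganese and chromium constraints are tight.
Solving gives x2 = 0.4537, x5 = 0.8488.
Total cost: 2.06·0.4537 + 0.44·0.8488 = 1.3081.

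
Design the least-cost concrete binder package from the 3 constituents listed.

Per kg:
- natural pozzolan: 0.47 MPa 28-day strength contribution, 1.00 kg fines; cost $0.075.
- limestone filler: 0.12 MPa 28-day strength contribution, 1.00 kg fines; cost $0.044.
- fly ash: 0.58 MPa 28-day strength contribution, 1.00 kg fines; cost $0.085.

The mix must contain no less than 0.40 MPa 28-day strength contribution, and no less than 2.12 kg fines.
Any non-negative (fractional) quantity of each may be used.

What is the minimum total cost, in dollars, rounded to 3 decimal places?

$0.106

Let x1 = kg of natural pozzolan, x2 = kg of limestone filler, x3 = kg of fly ash.
Minimize 0.075x1 + 0.044x2 + 0.085x3 with:
  0.47x1 + 0.12x2 + 0.58x3 ≥ 0.4   (28-day strength contribution)
  1x1 + 1x2 + 1x3 ≥ 2.12   (fines)
  x1, x2, x3 ≥ 0.
The minimum-cost mix takes nothing from fly ash — only natural pozzolan, limestone filler. There the 28-day strength contribution and fines constraints are tight.
Optimal quantities: natural pozzolan = 0.416 kg, limestone filler = 1.704 kg.
Total cost: 0.075·0.416 + 0.044·1.704 = 0.10618.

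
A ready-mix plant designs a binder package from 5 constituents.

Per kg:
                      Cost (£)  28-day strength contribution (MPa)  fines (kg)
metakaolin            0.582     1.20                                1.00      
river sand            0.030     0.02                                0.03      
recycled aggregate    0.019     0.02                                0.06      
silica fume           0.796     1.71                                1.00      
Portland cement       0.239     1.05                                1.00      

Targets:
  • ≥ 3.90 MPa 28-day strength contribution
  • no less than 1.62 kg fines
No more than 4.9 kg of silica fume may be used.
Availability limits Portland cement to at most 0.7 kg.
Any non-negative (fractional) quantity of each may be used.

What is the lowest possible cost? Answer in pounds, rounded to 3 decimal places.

£1.641

Set it up as a linear program. Let x1 = kg of metakaolin, x2 = kg of river sand, x3 = kg of recycled aggregate, x4 = kg of silica fume, x5 = kg of Portland cement.
Minimize 0.582x1 + 0.03x2 + 0.019x3 + 0.796x4 + 0.239x5 with:
  1.2x1 + 0.02x2 + 0.02x3 + 1.71x4 + 1.05x5 ≥ 3.9   (28-day strength contribution)
  1x1 + 0.03x2 + 0.06x3 + 1x4 + 1x5 ≥ 1.62   (fines)
  x4 ≤ 4.9
  x5 ≤ 0.7
  x1, x2, x3, x4, x5 ≥ 0.
The minimum-cost mix takes nothing from metakaolin, river sand, recycled aggregate — only silica fume, Portland cement. The 28-day strength contribution and the Portland cement cap requirements are met with equality.
That vertex is x4 = 1.851, x5 = 0.7.
Cost = 0.796·1.851 + 0.239·0.7 = 1.64070.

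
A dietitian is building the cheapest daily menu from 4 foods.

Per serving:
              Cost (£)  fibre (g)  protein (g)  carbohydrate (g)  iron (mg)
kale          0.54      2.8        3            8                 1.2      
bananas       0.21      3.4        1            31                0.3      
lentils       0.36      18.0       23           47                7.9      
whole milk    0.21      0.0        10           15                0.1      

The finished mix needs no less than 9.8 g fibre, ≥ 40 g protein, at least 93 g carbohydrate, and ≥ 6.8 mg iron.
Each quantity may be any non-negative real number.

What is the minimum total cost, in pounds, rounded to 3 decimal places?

This is a linear program. Let x1 = servings of kale, x2 = servings of bananas, x3 = servings of lentils, x4 = servings of whole milk.
Minimize 0.54x1 + 0.21x2 + 0.36x3 + 0.21x4 with:
  2.8x1 + 3.4x2 + 18x3 ≥ 9.8   (fibre)
  3x1 + 1x2 + 23x3 + 10x4 ≥ 40   (protein)
  8x1 + 31x2 + 47x3 + 15x4 ≥ 93   (carbohydrate)
  1.2x1 + 0.3x2 + 7.9x3 + 0.1x4 ≥ 6.8   (iron)
  x1, x2, x3, x4 ≥ 0.
At the optimum only bananas, lentils are positive (kale, whole milk = 0). Binding constraints: protein and carbohydrate.
That vertex is x2 = 0.3889, x3 = 1.722.
Cost = 0.21·0.3889 + 0.36·1.722 = 0.70159.

£0.702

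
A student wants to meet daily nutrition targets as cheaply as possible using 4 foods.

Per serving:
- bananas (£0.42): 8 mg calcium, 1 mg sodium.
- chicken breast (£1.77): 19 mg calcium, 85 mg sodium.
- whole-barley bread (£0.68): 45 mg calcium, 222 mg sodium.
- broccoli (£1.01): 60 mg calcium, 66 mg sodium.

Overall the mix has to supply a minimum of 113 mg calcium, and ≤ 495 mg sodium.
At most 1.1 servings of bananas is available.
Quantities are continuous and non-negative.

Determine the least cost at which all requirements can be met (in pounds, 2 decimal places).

£1.74

Let x1 = servings of bananas, x2 = servings of chicken breast, x3 = servings of whole-barley bread, x4 = servings of broccoli.
Minimise 0.42x1 + 1.77x2 + 0.68x3 + 1.01x4 subject to:
  8x1 + 19x2 + 45x3 + 60x4 ≥ 113   (calcium)
  1x1 + 85x2 + 222x3 + 66x4 ≤ 495   (sodium)
  x1 ≤ 1.1
  x1, x2, x3, x4 ≥ 0.
At the optimum only whole-barley bread, broccoli are positive (bananas, chicken breast = 0). Binding constraints: calcium and sodium.
So whole-barley bread = 2.149 servings, broccoli = 0.2716 servings.
Total cost: 0.68·2.149 + 1.01·0.2716 = 1.7356.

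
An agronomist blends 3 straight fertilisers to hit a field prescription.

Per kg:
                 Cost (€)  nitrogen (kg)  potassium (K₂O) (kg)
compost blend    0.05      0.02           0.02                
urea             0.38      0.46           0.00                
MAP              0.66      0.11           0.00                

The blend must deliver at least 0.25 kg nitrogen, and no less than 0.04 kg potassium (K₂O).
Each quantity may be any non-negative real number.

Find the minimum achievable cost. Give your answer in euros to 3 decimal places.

€0.273

Treat it as an LP. Let x1 = kg of compost blend, x2 = kg of urea, x3 = kg of MAP.
Minimize 0.05x1 + 0.38x2 + 0.66x3 with:
  0.02x1 + 0.46x2 + 0.11x3 ≥ 0.25   (nitrogen)
  0.02x1 ≥ 0.04   (potassium (K₂O))
  x1, x2, x3 ≥ 0.
The minimum-cost mix takes nothing from MAP — only compost blend, urea. The nitrogen and potassium (K₂O) requirements are met with equality.
Solving gives x1 = 2, x2 = 0.4565.
Cost = 0.05·2 + 0.38·0.4565 = 0.27347.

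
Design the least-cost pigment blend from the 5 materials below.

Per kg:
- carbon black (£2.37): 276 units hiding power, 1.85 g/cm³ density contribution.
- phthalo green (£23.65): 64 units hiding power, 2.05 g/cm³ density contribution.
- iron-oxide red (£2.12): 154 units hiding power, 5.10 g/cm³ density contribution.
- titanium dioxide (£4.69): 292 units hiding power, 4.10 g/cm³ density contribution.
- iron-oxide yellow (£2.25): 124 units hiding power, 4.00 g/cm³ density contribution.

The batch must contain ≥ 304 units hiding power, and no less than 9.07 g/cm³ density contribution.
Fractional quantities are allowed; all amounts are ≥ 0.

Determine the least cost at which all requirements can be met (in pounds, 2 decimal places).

£3.99

Let x1 = kg of carbon black, x2 = kg of phthalo green, x3 = kg of iron-oxide red, x4 = kg of titanium dioxide, x5 = kg of iron-oxide yellow.
Minimize 2.37x1 + 23.65x2 + 2.12x3 + 4.69x4 + 2.25x5 with:
  276x1 + 64x2 + 154x3 + 292x4 + 124x5 ≥ 304   (hiding power)
  1.85x1 + 2.05x2 + 5.1x3 + 4.1x4 + 4x5 ≥ 9.07   (density contribution)
  x1, x2, x3, x4, x5 ≥ 0.
The optimal basis is {carbon black, iron-oxide red}; phthalo green, titanium dioxide, iron-oxide yellow drop out. There the hiding power and density contribution constraints are tight.
So carbon black = 0.1368 kg, iron-oxide red = 1.729 kg.
Total cost: 2.37·0.1368 + 2.12·1.729 = 3.9897.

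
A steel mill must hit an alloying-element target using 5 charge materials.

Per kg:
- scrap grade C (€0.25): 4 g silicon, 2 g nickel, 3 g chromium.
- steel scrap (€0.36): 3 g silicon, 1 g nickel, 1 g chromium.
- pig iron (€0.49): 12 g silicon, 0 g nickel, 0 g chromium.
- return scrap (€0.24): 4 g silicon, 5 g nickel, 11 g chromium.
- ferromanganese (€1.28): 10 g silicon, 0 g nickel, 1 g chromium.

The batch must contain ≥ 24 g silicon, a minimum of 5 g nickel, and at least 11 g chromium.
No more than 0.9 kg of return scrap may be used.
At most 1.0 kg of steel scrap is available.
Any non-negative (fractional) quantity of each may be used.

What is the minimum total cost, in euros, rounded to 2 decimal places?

This is a linear program. Let x1 = kg of scrap grade C, x2 = kg of steel scrap, x3 = kg of pig iron, x4 = kg of return scrap, x5 = kg of ferromanganese.
Minimize 0.25x1 + 0.36x2 + 0.49x3 + 0.24x4 + 1.28x5 subject to:
  4x1 + 3x2 + 12x3 + 4x4 + 10x5 ≥ 24   (silicon)
  2x1 + 1x2 + 5x4 ≥ 5   (nickel)
  3x1 + 1x2 + 11x4 + 1x5 ≥ 11   (chromium)
  x4 ≤ 0.9
  x2 ≤ 1
  x1, x2, x3, x4, x5 ≥ 0.
At the optimum only scrap grade C, pig iron, return scrap are positive (steel scrap, ferromanganese = 0). Binding constraints: silicon, chromium, the return scrap cap.
So scrap grade C = 0.3667 kg, pig iron = 1.578 kg, return scrap = 0.9 kg.
Cost = 0.25·0.3667 + 0.49·1.578 + 0.24·0.9 = 1.0809.

€1.08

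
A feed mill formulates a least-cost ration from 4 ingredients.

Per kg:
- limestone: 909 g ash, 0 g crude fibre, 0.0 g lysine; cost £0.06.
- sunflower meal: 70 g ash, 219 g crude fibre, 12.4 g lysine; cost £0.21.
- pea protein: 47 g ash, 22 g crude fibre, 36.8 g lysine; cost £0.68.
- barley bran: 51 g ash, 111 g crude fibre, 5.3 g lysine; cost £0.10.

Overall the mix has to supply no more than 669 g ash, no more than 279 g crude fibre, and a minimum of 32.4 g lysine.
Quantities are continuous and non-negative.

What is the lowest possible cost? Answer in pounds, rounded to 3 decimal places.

Let x1 = kg of limestone, x2 = kg of sunflower meal, x3 = kg of pea protein, x4 = kg of barley bran.
Minimise 0.06x1 + 0.21x2 + 0.68x3 + 0.1x4 s.t.:
  909x1 + 70x2 + 47x3 + 51x4 ≤ 669   (ash)
  219x2 + 22x3 + 111x4 ≤ 279   (crude fibre)
  12.4x2 + 36.8x3 + 5.3x4 ≥ 32.4   (lysine)
  x1, x2, x3, x4 ≥ 0.
The cheapest feasible vertex uses only sunflower meal, pea protein; limestone, barley bran are not used. There the crude fibre and lysine constraints are tight.
Solving gives x2 = 1.227, x3 = 0.467.
Total cost: 0.21·1.227 + 0.68·0.467 = 0.57523.

£0.575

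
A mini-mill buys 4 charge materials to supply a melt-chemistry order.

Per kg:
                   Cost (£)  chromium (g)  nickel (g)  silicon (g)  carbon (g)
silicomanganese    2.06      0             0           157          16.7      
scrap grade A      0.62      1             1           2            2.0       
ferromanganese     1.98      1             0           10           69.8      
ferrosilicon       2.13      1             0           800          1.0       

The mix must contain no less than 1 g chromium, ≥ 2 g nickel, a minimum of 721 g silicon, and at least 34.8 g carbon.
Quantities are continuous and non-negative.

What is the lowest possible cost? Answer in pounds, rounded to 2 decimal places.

Let x1 = kg of silicomanganese, x2 = kg of scrap grade A, x3 = kg of ferromanganese, x4 = kg of ferrosilicon.
Minimize 2.06x1 + 0.62x2 + 1.98x3 + 2.13x4 s.t.:
  1x2 + 1x3 + 1x4 ≥ 1   (chromium)
  1x2 ≥ 2   (nickel)
  157x1 + 2x2 + 10x3 + 800x4 ≥ 721   (silicon)
  16.7x1 + 2x2 + 69.8x3 + 1x4 ≥ 34.8   (carbon)
  x1, x2, x3, x4 ≥ 0.
The minimum-cost mix takes nothing from silicomanganese — only scrap grade A, ferromanganese, ferrosilicon. There the nickel, silicon, carbon constraints are tight.
So scrap grade A = 2 kg, ferromanganese = 0.4285 kg, ferrosilicon = 0.8909 kg.
Cost = 0.62·2 + 1.98·0.4285 + 2.13·0.8909 = 3.9860.

£3.99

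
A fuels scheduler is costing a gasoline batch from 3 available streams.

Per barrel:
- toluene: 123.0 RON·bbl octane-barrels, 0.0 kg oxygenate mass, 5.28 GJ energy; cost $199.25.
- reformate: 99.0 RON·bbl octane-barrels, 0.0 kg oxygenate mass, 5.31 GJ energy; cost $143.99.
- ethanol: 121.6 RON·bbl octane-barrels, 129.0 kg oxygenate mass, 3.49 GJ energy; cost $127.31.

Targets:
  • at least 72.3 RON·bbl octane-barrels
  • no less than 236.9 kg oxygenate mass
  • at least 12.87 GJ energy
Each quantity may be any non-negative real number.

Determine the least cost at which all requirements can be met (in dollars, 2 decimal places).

Let x1 = barrels of toluene, x2 = barrels of reformate, x3 = barrels of ethanol.
min 199.25x1 + 143.99x2 + 127.31x3 s.t.:
  123x1 + 99x2 + 121.6x3 ≥ 72.3   (octane-barrels)
  129x3 ≥ 236.9   (oxygenate mass)
  5.28x1 + 5.31x2 + 3.49x3 ≥ 12.87   (energy)
  x1, x2, x3 ≥ 0.
The optimal basis is {reformate, ethanol}; toluene drops out. The oxygenate mass and energy requirements are met with equality.
Solving gives x2 = 1.21673, x3 = 1.83643.
Objective = 143.99·1.21673 + 127.31·1.83643 = 408.9929.

$408.99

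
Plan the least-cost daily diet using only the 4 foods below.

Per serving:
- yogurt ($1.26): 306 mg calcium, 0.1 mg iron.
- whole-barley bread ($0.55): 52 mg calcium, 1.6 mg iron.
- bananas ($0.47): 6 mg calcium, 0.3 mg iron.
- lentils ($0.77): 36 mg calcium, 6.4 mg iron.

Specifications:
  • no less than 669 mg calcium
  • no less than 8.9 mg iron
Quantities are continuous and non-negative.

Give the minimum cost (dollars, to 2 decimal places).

Let x1 = servings of yogurt, x2 = servings of whole-barley bread, x3 = servings of bananas, x4 = servings of lentils.
Minimize 1.26x1 + 0.55x2 + 0.47x3 + 0.77x4 subject to:
  306x1 + 52x2 + 6x3 + 36x4 ≥ 669   (calcium)
  0.1x1 + 1.6x2 + 0.3x3 + 6.4x4 ≥ 8.9   (iron)
  x1, x2, x3, x4 ≥ 0.
The minimum-cost mix takes nothing from whole-barley bread, bananas — only yogurt, lentils. There the calcium and iron constraints are tight.
Optimal quantities: yogurt = 2.026 servings, lentils = 1.359 servings.
Cost = 1.26·2.026 + 0.77·1.359 = 3.5992.

$3.60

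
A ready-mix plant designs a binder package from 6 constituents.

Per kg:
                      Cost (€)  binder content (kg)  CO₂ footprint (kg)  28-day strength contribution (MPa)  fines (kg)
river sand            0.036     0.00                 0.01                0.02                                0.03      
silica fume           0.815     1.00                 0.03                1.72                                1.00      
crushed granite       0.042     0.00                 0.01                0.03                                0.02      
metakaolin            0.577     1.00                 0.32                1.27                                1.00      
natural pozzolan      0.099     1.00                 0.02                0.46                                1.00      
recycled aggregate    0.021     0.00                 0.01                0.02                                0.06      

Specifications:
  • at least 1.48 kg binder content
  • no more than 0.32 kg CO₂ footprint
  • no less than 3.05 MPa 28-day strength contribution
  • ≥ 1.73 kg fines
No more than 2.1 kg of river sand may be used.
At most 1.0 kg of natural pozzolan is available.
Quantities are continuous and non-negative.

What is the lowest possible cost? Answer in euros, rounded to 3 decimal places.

€1.305

Set it up as a linear program. Let x1 = kg of river sand, x2 = kg of silica fume, x3 = kg of crushed granite, x4 = kg of metakaolin, x5 = kg of natural pozzolan, x6 = kg of recycled aggregate.
min 0.036x1 + 0.815x2 + 0.042x3 + 0.577x4 + 0.099x5 + 0.021x6 s.t.:
  1x2 + 1x4 + 1x5 ≥ 1.48   (binder content)
  0.01x1 + 0.03x2 + 0.01x3 + 0.32x4 + 0.02x5 + 0.01x6 ≤ 0.32   (CO₂ footprint)
  0.02x1 + 1.72x2 + 0.03x3 + 1.27x4 + 0.46x5 + 0.02x6 ≥ 3.05   (28-day strength contribution)
  0.03x1 + 1x2 + 0.02x3 + 1x4 + 1x5 + 0.06x6 ≥ 1.73   (fines)
  x1 ≤ 2.1
  x5 ≤ 1
  x1, x2, x3, x4, x5, x6 ≥ 0.
The cheapest feasible vertex uses only silica fume, metakaolin, natural pozzolan; river sand, crushed granite, recycled aggregate are not used. There the CO₂ footprint, 28-day strength contribution, the natural pozzolan cap constraints are tight.
Optimal quantities: silica fume = 0.8741 kg, metakaolin = 0.8556 kg, natural pozzolan = 1 kg.
Total cost: 0.815·0.8741 + 0.577·0.8556 + 0.099·1 = 1.30507.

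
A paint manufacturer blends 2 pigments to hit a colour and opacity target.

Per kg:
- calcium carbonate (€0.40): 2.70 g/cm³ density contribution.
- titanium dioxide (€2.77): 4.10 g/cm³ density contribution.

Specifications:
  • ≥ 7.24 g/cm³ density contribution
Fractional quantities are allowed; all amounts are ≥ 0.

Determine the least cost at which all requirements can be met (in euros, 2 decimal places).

Let x1 = kg of calcium carbonate, x2 = kg of titanium dioxide.
Minimise 0.4x1 + 2.77x2 s.t.:
  2.7x1 + 4.1x2 ≥ 7.24   (density contribution)
  x1, x2 ≥ 0.
The cheapest feasible vertex uses only calcium carbonate; titanium dioxide is not used. The density contribution requirement is met with equality.
So calcium carbonate = 2.681 kg.
Hence cost = 0.4·2.681 = €1.0724.

€1.07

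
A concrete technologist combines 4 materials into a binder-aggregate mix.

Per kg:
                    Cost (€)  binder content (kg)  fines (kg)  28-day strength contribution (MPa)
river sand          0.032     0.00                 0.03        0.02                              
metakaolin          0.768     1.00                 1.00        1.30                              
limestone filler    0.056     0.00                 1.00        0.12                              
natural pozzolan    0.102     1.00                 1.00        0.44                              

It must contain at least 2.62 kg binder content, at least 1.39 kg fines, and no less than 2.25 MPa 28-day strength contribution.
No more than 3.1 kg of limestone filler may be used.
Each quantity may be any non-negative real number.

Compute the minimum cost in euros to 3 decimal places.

€0.522

Let x1 = kg of river sand, x2 = kg of metakaolin, x3 = kg of limestone filler, x4 = kg of natural pozzolan.
min 0.032x1 + 0.768x2 + 0.056x3 + 0.102x4 with:
  1x2 + 1x4 ≥ 2.62   (binder content)
  0.03x1 + 1x2 + 1x3 + 1x4 ≥ 1.39   (fines)
  0.02x1 + 1.3x2 + 0.12x3 + 0.44x4 ≥ 2.25   (28-day strength contribution)
  x3 ≤ 3.1
  x1, x2, x3, x4 ≥ 0.
At the optimum only natural pozzolan is positive (river sand, metakaolin, limestone filler = 0). Binding constraint: 28-day strength contribution.
Optimal quantities: natural pozzolan = 5.114 kg.
Objective = 0.102·5.114 = 0.52163.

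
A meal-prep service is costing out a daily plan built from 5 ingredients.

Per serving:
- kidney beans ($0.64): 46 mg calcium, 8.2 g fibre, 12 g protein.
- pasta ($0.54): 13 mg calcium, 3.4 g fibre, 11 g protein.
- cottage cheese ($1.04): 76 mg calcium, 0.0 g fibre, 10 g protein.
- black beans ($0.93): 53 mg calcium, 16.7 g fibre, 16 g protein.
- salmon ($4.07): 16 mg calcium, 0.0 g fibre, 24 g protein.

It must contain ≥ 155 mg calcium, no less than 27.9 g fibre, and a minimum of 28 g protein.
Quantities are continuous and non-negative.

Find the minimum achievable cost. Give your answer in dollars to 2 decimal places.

$2.16

Treat it as an LP. Let x1 = servings of kidney beans, x2 = servings of pasta, x3 = servings of cottage cheese, x4 = servings of black beans, x5 = servings of salmon.
Minimize 0.64x1 + 0.54x2 + 1.04x3 + 0.93x4 + 4.07x5 s.t.:
  46x1 + 13x2 + 76x3 + 53x4 + 16x5 ≥ 155   (calcium)
  8.2x1 + 3.4x2 + 16.7x4 ≥ 27.9   (fibre)
  12x1 + 11x2 + 10x3 + 16x4 + 24x5 ≥ 28   (protein)
  x1, x2, x3, x4, x5 ≥ 0.
The cheapest feasible vertex uses only kidney beans, black beans; pasta, cottage cheese, salmon are not used. There the calcium and fibre constraints are tight.
That vertex is x1 = 3.327, x4 = 0.03717.
Cost = 0.64·3.327 + 0.93·0.03717 = 2.1638.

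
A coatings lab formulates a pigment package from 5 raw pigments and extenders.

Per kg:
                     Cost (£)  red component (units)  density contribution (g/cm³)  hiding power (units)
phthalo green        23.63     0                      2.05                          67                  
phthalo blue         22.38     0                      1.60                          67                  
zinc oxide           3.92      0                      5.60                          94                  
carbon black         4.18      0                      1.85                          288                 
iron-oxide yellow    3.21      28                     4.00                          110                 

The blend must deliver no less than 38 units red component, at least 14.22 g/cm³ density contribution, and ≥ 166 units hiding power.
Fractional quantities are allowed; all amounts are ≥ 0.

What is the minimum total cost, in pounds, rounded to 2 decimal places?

£10.51

Let x1 = kg of phthalo green, x2 = kg of phthalo blue, x3 = kg of zinc oxide, x4 = kg of carbon black, x5 = kg of iron-oxide yellow.
Minimise 23.63x1 + 22.38x2 + 3.92x3 + 4.18x4 + 3.21x5 s.t.:
  28x5 ≥ 38   (red component)
  2.05x1 + 1.6x2 + 5.6x3 + 1.85x4 + 4x5 ≥ 14.22   (density contribution)
  67x1 + 67x2 + 94x3 + 288x4 + 110x5 ≥ 166   (hiding power)
  x1, x2, x3, x4, x5 ≥ 0.
The cheapest feasible vertex uses only zinc oxide, iron-oxide yellow; phthalo green, phthalo blue, carbon black are not used. The red component and density contribution requirements are met with equality.
Optimal quantities: zinc oxide = 1.57 kg, iron-oxide yellow = 1.357 kg.
Total cost: 3.92·1.57 + 3.21·1.357 = 10.5104.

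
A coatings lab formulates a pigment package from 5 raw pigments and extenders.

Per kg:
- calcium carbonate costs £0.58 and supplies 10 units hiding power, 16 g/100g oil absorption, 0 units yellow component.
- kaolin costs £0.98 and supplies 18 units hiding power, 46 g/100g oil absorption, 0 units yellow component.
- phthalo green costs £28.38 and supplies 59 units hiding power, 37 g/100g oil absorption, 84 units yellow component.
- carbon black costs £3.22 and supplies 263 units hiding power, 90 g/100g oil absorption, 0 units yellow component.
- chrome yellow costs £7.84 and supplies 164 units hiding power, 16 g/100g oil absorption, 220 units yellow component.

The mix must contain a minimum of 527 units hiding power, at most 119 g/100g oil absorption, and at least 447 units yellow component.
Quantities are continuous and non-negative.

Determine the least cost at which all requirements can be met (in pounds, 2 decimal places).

Treat it as an LP. Let x1 = kg of calcium carbonate, x2 = kg of kaolin, x3 = kg of phthalo green, x4 = kg of carbon black, x5 = kg of chrome yellow.
Minimise 0.58x1 + 0.98x2 + 28.38x3 + 3.22x4 + 7.84x5 with:
  10x1 + 18x2 + 59x3 + 263x4 + 164x5 ≥ 527   (hiding power)
  16x1 + 46x2 + 37x3 + 90x4 + 16x5 ≤ 119   (oil absorption)
  84x3 + 220x5 ≥ 447   (yellow component)
  x1, x2, x3, x4, x5 ≥ 0.
The optimal basis is {carbon black, chrome yellow}; calcium carbonate, kaolin, phthalo green drop out. There the hiding power and yellow component constraints are tight.
Optimal quantities: carbon black = 0.7368 kg, chrome yellow = 2.032 kg.
Hence cost = 3.22·0.7368 + 7.84·2.032 = £18.3034.

£18.30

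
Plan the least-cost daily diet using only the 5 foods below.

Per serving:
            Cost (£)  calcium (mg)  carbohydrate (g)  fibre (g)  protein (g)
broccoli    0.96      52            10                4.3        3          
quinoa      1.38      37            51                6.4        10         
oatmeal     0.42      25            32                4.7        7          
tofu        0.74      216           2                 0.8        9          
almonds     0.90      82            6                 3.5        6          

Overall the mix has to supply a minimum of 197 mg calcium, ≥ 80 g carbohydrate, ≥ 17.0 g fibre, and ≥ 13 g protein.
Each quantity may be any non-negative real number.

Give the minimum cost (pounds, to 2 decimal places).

Let x1 = servings of broccoli, x2 = servings of quinoa, x3 = servings of oatmeal, x4 = servings of tofu, x5 = servings of almonds.
Minimize 0.96x1 + 1.38x2 + 0.42x3 + 0.74x4 + 0.9x5 with:
  52x1 + 37x2 + 25x3 + 216x4 + 82x5 ≥ 197   (calcium)
  10x1 + 51x2 + 32x3 + 2x4 + 6x5 ≥ 80   (carbohydrate)
  4.3x1 + 6.4x2 + 4.7x3 + 0.8x4 + 3.5x5 ≥ 17   (fibre)
  3x1 + 10x2 + 7x3 + 9x4 + 6x5 ≥ 13   (protein)
  x1, x2, x3, x4, x5 ≥ 0.
The minimum-cost mix takes nothing from broccoli, quinoa, almonds — only oatmeal, tofu. The calcium and fibre requirements are met with equality.
So oatmeal = 3.531 servings, tofu = 0.5033 servings.
Objective = 0.42·3.531 + 0.74·0.5033 = 1.8555.

£1.86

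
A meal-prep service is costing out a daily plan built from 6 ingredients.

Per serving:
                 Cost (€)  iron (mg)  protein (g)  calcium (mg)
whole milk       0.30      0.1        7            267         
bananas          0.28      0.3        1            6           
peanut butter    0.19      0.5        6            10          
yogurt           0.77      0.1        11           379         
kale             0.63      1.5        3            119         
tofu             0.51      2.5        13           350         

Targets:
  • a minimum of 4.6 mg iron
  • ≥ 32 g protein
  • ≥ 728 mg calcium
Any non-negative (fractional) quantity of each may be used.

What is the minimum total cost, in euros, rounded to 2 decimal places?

Let x1 = servings of whole milk, x2 = servings of bananas, x3 = servings of peanut butter, x4 = servings of yogurt, x5 = servings of kale, x6 = servings of tofu.
min 0.3x1 + 0.28x2 + 0.19x3 + 0.77x4 + 0.63x5 + 0.51x6 with:
  0.1x1 + 0.3x2 + 0.5x3 + 0.1x4 + 1.5x5 + 2.5x6 ≥ 4.6   (iron)
  7x1 + 1x2 + 6x3 + 11x4 + 3x5 + 13x6 ≥ 32   (protein)
  267x1 + 6x2 + 10x3 + 379x4 + 119x5 + 350x6 ≥ 728   (calcium)
  x1, x2, x3, x4, x5, x6 ≥ 0.
The minimum-cost mix takes nothing from whole milk, bananas, yogurt, kale — only peanut butter, tofu. Binding constraints: protein and calcium.
That vertex is x3 = 0.8812, x6 = 2.055.
Cost = 0.19·0.8812 + 0.51·2.055 = 1.2155.

€1.22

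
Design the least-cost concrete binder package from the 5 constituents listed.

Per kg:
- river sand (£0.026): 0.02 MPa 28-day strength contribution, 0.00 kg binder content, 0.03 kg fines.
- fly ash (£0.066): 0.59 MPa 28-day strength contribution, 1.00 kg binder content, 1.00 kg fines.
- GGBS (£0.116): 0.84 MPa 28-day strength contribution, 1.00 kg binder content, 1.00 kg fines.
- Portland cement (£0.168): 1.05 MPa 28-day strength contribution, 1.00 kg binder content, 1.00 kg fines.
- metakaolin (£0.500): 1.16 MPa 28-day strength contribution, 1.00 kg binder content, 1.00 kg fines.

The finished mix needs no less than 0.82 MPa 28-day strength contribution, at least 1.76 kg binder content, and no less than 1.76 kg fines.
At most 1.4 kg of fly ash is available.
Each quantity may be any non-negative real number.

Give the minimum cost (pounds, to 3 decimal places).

£0.134

This is a linear program. Let x1 = kg of river sand, x2 = kg of fly ash, x3 = kg of GGBS, x4 = kg of Portland cement, x5 = kg of metakaolin.
Minimise 0.026x1 + 0.066x2 + 0.116x3 + 0.168x4 + 0.5x5 with:
  0.02x1 + 0.59x2 + 0.84x3 + 1.05x4 + 1.16x5 ≥ 0.82   (28-day strength contribution)
  1x2 + 1x3 + 1x4 + 1x5 ≥ 1.76   (binder content)
  0.03x1 + 1x2 + 1x3 + 1x4 + 1x5 ≥ 1.76   (fines)
  x2 ≤ 1.4
  x1, x2, x3, x4, x5 ≥ 0.
The cheapest feasible vertex uses only fly ash, GGBS; river sand, Portland cement, metakaolin are not used. The binder content, fines, the fly ash cap requirements are met with equality.
Solving gives x2 = 1.4, x3 = 0.36.
Total cost: 0.066·1.4 + 0.116·0.36 = 0.13416.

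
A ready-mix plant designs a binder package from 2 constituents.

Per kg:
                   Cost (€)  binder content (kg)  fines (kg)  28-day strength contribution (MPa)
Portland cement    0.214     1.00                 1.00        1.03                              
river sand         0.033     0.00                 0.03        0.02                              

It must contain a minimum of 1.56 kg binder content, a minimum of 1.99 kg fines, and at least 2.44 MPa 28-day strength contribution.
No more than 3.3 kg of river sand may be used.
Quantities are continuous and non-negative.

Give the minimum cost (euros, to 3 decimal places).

€0.507

Let x1 = kg of Portland cement, x2 = kg of river sand.
Minimise 0.214x1 + 0.033x2 with:
  1x1 ≥ 1.56   (binder content)
  1x1 + 0.03x2 ≥ 1.99   (fines)
  1.03x1 + 0.02x2 ≥ 2.44   (28-day strength contribution)
  x2 ≤ 3.3
  x1, x2 ≥ 0.
The minimum-cost mix takes nothing from river sand — only Portland cement. Binding constraint: 28-day strength contribution.
That vertex is x1 = 2.369.
Cost = 0.214·2.369 = 0.50697.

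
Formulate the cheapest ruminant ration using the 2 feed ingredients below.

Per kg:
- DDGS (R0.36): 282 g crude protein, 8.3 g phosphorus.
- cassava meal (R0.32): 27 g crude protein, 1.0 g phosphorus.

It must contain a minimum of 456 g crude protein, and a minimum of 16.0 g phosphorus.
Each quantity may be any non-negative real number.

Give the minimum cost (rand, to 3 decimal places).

Let x1 = kg of DDGS, x2 = kg of cassava meal.
Minimise 0.36x1 + 0.32x2 with:
  282x1 + 27x2 ≥ 456   (crude protein)
  8.3x1 + 1x2 ≥ 16   (phosphorus)
  x1, x2 ≥ 0.
At the optimum only DDGS is positive (cassava meal = 0). The phosphorus requirement is met with equality.
So DDGS = 1.928 kg.
Hence cost = 0.36·1.928 = R0.69408.

R0.694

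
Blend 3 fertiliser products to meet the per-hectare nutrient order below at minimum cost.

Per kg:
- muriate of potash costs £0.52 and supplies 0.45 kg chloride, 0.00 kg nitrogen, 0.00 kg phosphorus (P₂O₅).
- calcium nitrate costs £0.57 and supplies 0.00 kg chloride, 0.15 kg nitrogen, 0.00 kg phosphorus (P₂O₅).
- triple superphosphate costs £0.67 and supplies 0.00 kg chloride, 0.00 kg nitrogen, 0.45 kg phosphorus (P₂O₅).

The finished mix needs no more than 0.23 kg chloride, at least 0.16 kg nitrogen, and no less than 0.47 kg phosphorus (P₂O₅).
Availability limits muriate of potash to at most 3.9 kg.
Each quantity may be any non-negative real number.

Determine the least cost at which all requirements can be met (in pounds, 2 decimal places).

£1.31

This is a linear program. Let x1 = kg of muriate of potash, x2 = kg of calcium nitrate, x3 = kg of triple superphosphate.
Minimise 0.52x1 + 0.57x2 + 0.67x3 s.t.:
  0.45x1 ≤ 0.23   (chloride)
  0.15x2 ≥ 0.16   (nitrogen)
  0.45x3 ≥ 0.47   (phosphorus (P₂O₅))
  x1 ≤ 3.9
  x1, x2, x3 ≥ 0.
The minimum-cost mix takes nothing from muriate of potash — only calcium nitrate, triple superphosphate. The nitrogen and phosphorus (P₂O₅) requirements are met with equality.
Optimal quantities: calcium nitrate = 1.067 kg, triple superphosphate = 1.044 kg.
Hence cost = 0.57·1.067 + 0.67·1.044 = £1.3077.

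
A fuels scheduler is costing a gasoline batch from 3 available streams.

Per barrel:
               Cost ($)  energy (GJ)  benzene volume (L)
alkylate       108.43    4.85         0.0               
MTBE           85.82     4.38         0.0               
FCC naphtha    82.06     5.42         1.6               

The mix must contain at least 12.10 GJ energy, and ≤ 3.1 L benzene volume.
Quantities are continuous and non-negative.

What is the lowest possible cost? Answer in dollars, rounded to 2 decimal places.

Let x1 = barrels of alkylate, x2 = barrels of MTBE, x3 = barrels of FCC naphtha.
Minimize 108.43x1 + 85.82x2 + 82.06x3 subject to:
  4.85x1 + 4.38x2 + 5.42x3 ≥ 12.1   (energy)
  1.6x3 ≤ 3.1   (benzene volume)
  x1, x2, x3 ≥ 0.
At the optimum only MTBE, FCC naphtha are positive (alkylate = 0). Binding constraints: energy and benzene volume.
Solving gives x2 = 0.36501, x3 = 1.9375.
Objective = 85.82·0.36501 + 82.06·1.9375 = 190.3164.

$190.32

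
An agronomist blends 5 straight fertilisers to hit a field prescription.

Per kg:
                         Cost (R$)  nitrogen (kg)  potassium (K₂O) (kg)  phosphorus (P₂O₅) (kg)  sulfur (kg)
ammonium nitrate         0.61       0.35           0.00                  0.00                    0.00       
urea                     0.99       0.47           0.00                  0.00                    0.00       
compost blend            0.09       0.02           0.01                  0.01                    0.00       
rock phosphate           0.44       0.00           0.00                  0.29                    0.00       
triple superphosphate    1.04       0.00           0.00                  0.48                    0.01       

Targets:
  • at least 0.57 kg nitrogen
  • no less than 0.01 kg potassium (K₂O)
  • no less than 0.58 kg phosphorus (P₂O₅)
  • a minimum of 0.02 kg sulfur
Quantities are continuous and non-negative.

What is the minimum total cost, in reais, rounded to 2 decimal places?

R$3.13

Let x1 = kg of ammonium nitrate, x2 = kg of urea, x3 = kg of compost blend, x4 = kg of rock phosphate, x5 = kg of triple superphosphate.
Minimise 0.61x1 + 0.99x2 + 0.09x3 + 0.44x4 + 1.04x5 s.t.:
  0.35x1 + 0.47x2 + 0.02x3 ≥ 0.57   (nitrogen)
  0.01x3 ≥ 0.01   (potassium (K₂O))
  0.01x3 + 0.29x4 + 0.48x5 ≥ 0.58   (phosphorus (P₂O₅))
  0.01x5 ≥ 0.02   (sulfur)
  x1, x2, x3, x4, x5 ≥ 0.
The cheapest feasible vertex uses only ammonium nitrate, compost blend, triple superphosphate; urea, rock phosphate are not used. The nitrogen, potassium (K₂O), sulfur requirements are met with equality.
Optimal quantities: ammonium nitrate = 1.571 kg, compost blend = 1 kg, triple superphosphate = 2 kg.
Hence cost = 0.61·1.571 + 0.09·1 + 1.04·2 = R$3.1283.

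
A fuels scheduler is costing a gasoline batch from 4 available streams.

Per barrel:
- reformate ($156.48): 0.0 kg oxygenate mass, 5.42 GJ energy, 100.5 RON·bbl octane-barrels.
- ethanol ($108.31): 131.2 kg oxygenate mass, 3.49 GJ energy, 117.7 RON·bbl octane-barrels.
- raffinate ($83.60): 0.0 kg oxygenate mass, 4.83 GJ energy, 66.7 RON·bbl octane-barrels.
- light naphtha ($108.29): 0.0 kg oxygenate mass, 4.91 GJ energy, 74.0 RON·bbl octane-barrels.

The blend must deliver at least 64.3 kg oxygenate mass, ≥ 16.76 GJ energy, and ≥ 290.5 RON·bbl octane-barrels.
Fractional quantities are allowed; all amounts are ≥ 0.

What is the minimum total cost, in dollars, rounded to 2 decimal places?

This is a linear program. Let x1 = barrels of reformate, x2 = barrels of ethanol, x3 = barrels of raffinate, x4 = barrels of light naphtha.
Minimize 156.48x1 + 108.31x2 + 83.6x3 + 108.29x4 subject to:
  131.2x2 ≥ 64.3   (oxygenate mass)
  5.42x1 + 3.49x2 + 4.83x3 + 4.91x4 ≥ 16.76   (energy)
  100.5x1 + 117.7x2 + 66.7x3 + 74x4 ≥ 290.5   (octane-barrels)
  x1, x2, x3, x4 ≥ 0.
The minimum-cost mix takes nothing from reformate, light naphtha — only ethanol, raffinate. The energy and octane-barrels requirements are met with equality.
That vertex is x2 = 0.84962, x3 = 2.8561.
Cost = 108.31·0.84962 + 83.6·2.8561 = 330.7923.

$330.79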